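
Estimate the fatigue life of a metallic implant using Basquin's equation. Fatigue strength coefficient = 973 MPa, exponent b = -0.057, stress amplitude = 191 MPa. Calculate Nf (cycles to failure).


sigma_a = sigma_f' * (2Nf)^b
2Nf = (sigma_a/sigma_f')^(1/b)
2Nf = (191/973)^(1/-0.057)
2Nf = 2.5404054e+12
Nf = 1.2702e+12


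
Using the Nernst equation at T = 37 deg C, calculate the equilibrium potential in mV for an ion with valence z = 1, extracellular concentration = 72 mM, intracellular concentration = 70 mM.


E = (RT/(zF)) * ln(C_out/C_in)
T = 37 + 273.15 = 310.15 K
E = (8.314 * 310.15 / (1 * 96485)) * ln(72/70)
E = 0.7529 mV


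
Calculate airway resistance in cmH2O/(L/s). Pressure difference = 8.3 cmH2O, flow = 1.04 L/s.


R = dP / flow
R = 8.3 / 1.04
R = 7.981 cmH2O/(L/s)


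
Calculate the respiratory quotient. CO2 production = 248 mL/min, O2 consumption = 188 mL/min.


RQ = VCO2 / VO2
RQ = 248 / 188
RQ = 1.319


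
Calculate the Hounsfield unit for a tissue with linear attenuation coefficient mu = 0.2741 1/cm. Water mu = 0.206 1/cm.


HU = ((mu_tissue - mu_water) / mu_water) * 1000
HU = ((0.2741 - 0.206) / 0.206) * 1000
HU = 330.6


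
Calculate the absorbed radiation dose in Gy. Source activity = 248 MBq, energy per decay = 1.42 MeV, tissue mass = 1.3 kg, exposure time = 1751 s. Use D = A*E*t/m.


A = 248 MBq = 2.4800e+08 Bq
E = 1.42 MeV = 2.27484e-13 J
D = A*E*t/m = 2.4800e+08*2.27484e-13*1751/1.3
D = 0.07599 Gy


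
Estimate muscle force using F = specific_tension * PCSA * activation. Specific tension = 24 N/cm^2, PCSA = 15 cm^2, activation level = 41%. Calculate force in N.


F = sigma * PCSA * activation
F = 24 * 15 * 0.41
F = 147.6 N


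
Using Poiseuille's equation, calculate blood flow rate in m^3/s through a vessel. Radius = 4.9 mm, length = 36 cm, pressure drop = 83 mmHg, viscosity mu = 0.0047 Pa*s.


Q = pi*r^4*dP / (8*mu*L)
r = 0.0049 m, L = 0.36 m
dP = 83 mmHg = 11065.726 Pa
Q = 0.001481 m^3/s


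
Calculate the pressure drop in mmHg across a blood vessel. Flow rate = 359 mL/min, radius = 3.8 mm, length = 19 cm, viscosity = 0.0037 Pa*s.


dP = 8*mu*L*Q / (pi*r^4)
Q = 359 mL/min = 5.98333e-06 m^3/s
dP = 51.3693 Pa = 51.3693 / 133.322 mmHg = 0.3853 mmHg


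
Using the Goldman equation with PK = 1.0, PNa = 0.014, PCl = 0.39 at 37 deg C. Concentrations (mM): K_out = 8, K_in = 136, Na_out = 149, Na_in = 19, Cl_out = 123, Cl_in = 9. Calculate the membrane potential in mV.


Vm = (RT/F)*ln((PK*Ko + PNa*Nao + PCl*Cli)/(PK*Ki + PNa*Nai + PCl*Clo))
Numer = 13.596, Denom = 184.236
Vm = -69.66 mV


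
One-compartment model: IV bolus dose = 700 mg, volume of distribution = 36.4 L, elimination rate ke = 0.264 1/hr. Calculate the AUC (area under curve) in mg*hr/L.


C0 = Dose/Vd = 700/36.4 = 19.2308 mg/L
AUC = C0/ke = 19.2308/0.264
AUC = 72.84 mg*hr/L


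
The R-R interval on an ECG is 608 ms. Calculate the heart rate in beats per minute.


HR = 60 / RR_interval(s)
RR = 608 ms = 0.608 s
HR = 60 / 0.608 = 98.68 bpm


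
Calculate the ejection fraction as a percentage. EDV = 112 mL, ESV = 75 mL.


SV = EDV - ESV = 112 - 75 = 37 mL
EF = SV/EDV * 100 = 37/112 * 100
EF = 33.04%


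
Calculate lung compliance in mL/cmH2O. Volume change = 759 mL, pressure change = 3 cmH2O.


C = dV / dP
C = 759 / 3
C = 253 mL/cmH2O


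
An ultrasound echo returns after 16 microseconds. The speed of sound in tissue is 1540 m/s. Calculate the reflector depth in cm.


depth = c * t / 2
t = 16 us = 1.6000e-05 s
depth = 1540 * 1.6000e-05 / 2
depth = 0.01232 m = 1.232 cm


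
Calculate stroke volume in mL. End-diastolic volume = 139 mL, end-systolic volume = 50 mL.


SV = EDV - ESV
SV = 139 - 50
SV = 89 mL


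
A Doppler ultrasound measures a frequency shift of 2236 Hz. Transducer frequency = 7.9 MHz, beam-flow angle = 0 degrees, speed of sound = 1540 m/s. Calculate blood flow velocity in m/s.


v = fd * c / (2 * f0 * cos(theta))
v = 2236 * 1540 / (2 * 7.9000e+06 * cos(0))
v = 0.2179 m/s


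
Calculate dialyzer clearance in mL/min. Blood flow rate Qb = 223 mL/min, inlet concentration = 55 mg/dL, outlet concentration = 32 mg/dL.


K = Qb * (Cb_in - Cb_out) / Cb_in
K = 223 * (55 - 32) / 55
K = 93.25 mL/min


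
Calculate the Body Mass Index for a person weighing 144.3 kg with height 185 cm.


BMI = weight / height^2
height = 185 cm = 1.85 m
BMI = 144.3 / 1.85^2
BMI = 42.16 kg/m^2


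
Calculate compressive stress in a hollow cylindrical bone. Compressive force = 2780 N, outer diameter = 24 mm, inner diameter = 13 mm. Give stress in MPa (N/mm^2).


A = pi*(r_o^2 - r_i^2)
r_o = 12 mm, r_i = 6.5 mm
A = 319.657 mm^2
sigma = F/A = 2780 / 319.657
sigma = 8.697 MPa


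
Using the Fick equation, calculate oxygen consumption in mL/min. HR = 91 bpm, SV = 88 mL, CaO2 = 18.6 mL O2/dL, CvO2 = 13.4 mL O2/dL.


CO = HR*SV = 91*88/1000 = 8.008 L/min
a-v O2 diff = 18.6 - 13.4 = 5.2 mL/dL
VO2 = CO * (CaO2-CvO2) * 10 dL/L
VO2 = 8.008 * 5.2 * 10
VO2 = 416.4 mL/min


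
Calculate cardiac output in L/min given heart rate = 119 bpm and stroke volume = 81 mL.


CO = HR * SV
CO = 119 * 81 / 1000
CO = 9.639 L/min


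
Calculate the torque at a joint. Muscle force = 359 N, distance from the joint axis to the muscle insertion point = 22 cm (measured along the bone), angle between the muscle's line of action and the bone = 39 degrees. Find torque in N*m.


Torque = F * d * sin(theta)   (moment arm = d*sin(theta))
d = 22 cm = 0.22 m
Torque = 359 * 0.22 * sin(39)
Torque = 49.7 N*m


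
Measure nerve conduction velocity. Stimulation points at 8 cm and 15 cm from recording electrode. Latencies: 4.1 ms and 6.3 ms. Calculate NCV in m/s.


Distance = (15 - 8) / 100 = 0.07 m
dt = (6.3 - 4.1) / 1000 = 0.0022 s
NCV = dist / dt = 31.82 m/s


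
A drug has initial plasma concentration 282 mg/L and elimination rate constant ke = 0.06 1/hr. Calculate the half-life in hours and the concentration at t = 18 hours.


t_half = ln(2) / ke = 0.693147 / 0.06 = 11.55 hr
C(t) = C0 * exp(-ke*t) = 282 * exp(-0.06*18)
C(18) = 95.77 mg/L


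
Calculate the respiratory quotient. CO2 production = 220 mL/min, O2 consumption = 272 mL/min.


RQ = VCO2 / VO2
RQ = 220 / 272
RQ = 0.8088


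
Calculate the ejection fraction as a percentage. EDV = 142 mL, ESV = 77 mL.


SV = EDV - ESV = 142 - 77 = 65 mL
EF = SV/EDV * 100 = 65/142 * 100
EF = 45.77%


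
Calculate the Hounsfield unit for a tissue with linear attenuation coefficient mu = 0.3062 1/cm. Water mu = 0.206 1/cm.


HU = ((mu_tissue - mu_water) / mu_water) * 1000
HU = ((0.3062 - 0.206) / 0.206) * 1000
HU = 486.4


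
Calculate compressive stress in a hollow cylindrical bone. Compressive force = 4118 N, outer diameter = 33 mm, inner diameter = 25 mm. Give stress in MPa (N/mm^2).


A = pi*(r_o^2 - r_i^2)
r_o = 16.5 mm, r_i = 12.5 mm
A = 364.425 mm^2
sigma = F/A = 4118 / 364.425
sigma = 11.3 MPa


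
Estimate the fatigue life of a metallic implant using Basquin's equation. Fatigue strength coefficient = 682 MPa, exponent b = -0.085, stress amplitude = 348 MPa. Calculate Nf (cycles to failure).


sigma_a = sigma_f' * (2Nf)^b
2Nf = (sigma_a/sigma_f')^(1/b)
2Nf = (348/682)^(1/-0.085)
2Nf = 2739.7278
Nf = 1370


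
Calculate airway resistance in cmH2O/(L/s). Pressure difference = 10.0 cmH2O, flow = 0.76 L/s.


R = dP / flow
R = 10.0 / 0.76
R = 13.16 cmH2O/(L/s)


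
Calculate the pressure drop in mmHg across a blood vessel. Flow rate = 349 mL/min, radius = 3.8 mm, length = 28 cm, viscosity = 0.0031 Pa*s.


dP = 8*mu*L*Q / (pi*r^4)
Q = 349 mL/min = 5.81667e-06 m^3/s
dP = 61.6595 Pa = 61.6595 / 133.322 mmHg = 0.4625 mmHg


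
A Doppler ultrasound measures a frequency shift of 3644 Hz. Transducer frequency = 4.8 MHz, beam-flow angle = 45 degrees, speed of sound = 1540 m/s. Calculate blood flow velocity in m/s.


v = fd * c / (2 * f0 * cos(theta))
v = 3644 * 1540 / (2 * 4.8000e+06 * cos(45))
v = 0.8267 m/s


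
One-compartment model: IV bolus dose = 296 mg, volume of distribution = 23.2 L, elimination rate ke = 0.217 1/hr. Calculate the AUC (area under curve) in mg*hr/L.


C0 = Dose/Vd = 296/23.2 = 12.7586 mg/L
AUC = C0/ke = 12.7586/0.217
AUC = 58.8 mg*hr/L


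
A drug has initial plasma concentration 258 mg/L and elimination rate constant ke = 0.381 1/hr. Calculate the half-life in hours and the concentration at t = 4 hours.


t_half = ln(2) / ke = 0.693147 / 0.381 = 1.819 hr
C(t) = C0 * exp(-ke*t) = 258 * exp(-0.381*4)
C(4) = 56.2 mg/L


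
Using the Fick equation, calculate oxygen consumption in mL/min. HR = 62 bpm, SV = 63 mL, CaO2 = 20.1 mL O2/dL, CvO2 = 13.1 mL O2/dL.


CO = HR*SV = 62*63/1000 = 3.906 L/min
a-v O2 diff = 20.1 - 13.1 = 7 mL/dL
VO2 = CO * (CaO2-CvO2) * 10 dL/L
VO2 = 3.906 * 7 * 10
VO2 = 273.4 mL/min


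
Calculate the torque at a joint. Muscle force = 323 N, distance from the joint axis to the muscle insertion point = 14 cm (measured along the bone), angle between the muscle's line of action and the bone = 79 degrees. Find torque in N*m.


Torque = F * d * sin(theta)   (moment arm = d*sin(theta))
d = 14 cm = 0.14 m
Torque = 323 * 0.14 * sin(79)
Torque = 44.39 N*m


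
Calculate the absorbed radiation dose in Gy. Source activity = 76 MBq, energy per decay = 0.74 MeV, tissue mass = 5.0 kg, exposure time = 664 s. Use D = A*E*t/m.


A = 76 MBq = 7.6000e+07 Bq
E = 0.74 MeV = 1.18548e-13 J
D = A*E*t/m = 7.6000e+07*1.18548e-13*664/5.0
D = 0.001196 Gy


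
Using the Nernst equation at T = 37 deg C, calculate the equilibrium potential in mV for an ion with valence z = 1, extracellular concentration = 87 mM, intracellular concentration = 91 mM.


E = (RT/(zF)) * ln(C_out/C_in)
T = 37 + 273.15 = 310.15 K
E = (8.314 * 310.15 / (1 * 96485)) * ln(87/91)
E = -1.201 mV


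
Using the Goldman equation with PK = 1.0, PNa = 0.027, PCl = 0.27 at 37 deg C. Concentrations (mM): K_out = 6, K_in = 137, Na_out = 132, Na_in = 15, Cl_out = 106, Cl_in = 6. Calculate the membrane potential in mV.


Vm = (RT/F)*ln((PK*Ko + PNa*Nao + PCl*Cli)/(PK*Ki + PNa*Nai + PCl*Clo))
Numer = 11.184, Denom = 166.025
Vm = -72.1 mV


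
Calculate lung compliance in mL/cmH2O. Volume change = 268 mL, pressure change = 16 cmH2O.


C = dV / dP
C = 268 / 16
C = 16.75 mL/cmH2O


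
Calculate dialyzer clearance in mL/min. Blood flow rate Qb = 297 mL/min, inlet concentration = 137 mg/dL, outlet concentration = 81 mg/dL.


K = Qb * (Cb_in - Cb_out) / Cb_in
K = 297 * (137 - 81) / 137
K = 121.4 mL/min


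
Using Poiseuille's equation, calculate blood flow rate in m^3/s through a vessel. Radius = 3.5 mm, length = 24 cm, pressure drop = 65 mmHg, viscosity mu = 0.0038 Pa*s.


Q = pi*r^4*dP / (8*mu*L)
r = 0.0035 m, L = 0.24 m
dP = 65 mmHg = 8665.93 Pa
Q = 5.5995e-04 m^3/s


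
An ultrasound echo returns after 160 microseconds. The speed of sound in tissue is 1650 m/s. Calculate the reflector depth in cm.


depth = c * t / 2
t = 160 us = 1.6000e-04 s
depth = 1650 * 1.6000e-04 / 2
depth = 0.132 m = 13.2 cm


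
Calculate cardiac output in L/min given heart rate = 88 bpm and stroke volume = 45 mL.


CO = HR * SV
CO = 88 * 45 / 1000
CO = 3.96 L/min


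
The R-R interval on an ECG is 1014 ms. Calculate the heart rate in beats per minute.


HR = 60 / RR_interval(s)
RR = 1014 ms = 1.014 s
HR = 60 / 1.014 = 59.17 bpm


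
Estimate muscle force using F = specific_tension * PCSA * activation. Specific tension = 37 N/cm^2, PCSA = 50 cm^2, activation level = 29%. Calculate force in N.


F = sigma * PCSA * activation
F = 37 * 50 * 0.29
F = 536.5 N


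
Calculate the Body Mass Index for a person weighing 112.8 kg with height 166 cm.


BMI = weight / height^2
height = 166 cm = 1.66 m
BMI = 112.8 / 1.66^2
BMI = 40.93 kg/m^2


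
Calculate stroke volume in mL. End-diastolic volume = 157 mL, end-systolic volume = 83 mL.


SV = EDV - ESV
SV = 157 - 83
SV = 74 mL


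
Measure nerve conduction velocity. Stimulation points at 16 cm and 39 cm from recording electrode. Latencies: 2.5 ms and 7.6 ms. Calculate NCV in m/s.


Distance = (39 - 16) / 100 = 0.23 m
dt = (7.6 - 2.5) / 1000 = 0.0051 s
NCV = dist / dt = 45.1 m/s


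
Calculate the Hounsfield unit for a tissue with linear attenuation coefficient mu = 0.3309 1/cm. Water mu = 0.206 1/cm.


HU = ((mu_tissue - mu_water) / mu_water) * 1000
HU = ((0.3309 - 0.206) / 0.206) * 1000
HU = 606.3


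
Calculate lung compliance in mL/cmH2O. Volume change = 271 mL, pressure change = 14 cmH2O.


C = dV / dP
C = 271 / 14
C = 19.36 mL/cmH2O


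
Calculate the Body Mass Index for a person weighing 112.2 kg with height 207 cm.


BMI = weight / height^2
height = 207 cm = 2.07 m
BMI = 112.2 / 2.07^2
BMI = 26.18 kg/m^2


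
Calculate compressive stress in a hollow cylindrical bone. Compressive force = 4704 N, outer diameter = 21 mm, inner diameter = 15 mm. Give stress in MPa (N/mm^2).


A = pi*(r_o^2 - r_i^2)
r_o = 10.5 mm, r_i = 7.5 mm
A = 169.646 mm^2
sigma = F/A = 4704 / 169.646
sigma = 27.73 MPa


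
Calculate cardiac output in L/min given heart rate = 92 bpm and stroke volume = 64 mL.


CO = HR * SV
CO = 92 * 64 / 1000
CO = 5.888 L/min


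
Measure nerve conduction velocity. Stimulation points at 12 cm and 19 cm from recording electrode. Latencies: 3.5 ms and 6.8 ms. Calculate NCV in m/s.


Distance = (19 - 12) / 100 = 0.07 m
dt = (6.8 - 3.5) / 1000 = 0.0033 s
NCV = dist / dt = 21.21 m/s


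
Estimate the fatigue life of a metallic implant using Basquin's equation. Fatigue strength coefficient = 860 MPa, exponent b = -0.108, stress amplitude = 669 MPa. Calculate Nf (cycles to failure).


sigma_a = sigma_f' * (2Nf)^b
2Nf = (sigma_a/sigma_f')^(1/b)
2Nf = (669/860)^(1/-0.108)
2Nf = 10.231257
Nf = 5.116


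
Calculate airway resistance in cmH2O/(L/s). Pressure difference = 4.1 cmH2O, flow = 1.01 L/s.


R = dP / flow
R = 4.1 / 1.01
R = 4.059 cmH2O/(L/s)


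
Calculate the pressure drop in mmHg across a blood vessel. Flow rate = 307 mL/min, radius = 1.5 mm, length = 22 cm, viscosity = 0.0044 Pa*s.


dP = 8*mu*L*Q / (pi*r^4)
Q = 307 mL/min = 5.11667e-06 m^3/s
dP = 2491.37 Pa = 2491.37 / 133.322 mmHg = 18.69 mmHg


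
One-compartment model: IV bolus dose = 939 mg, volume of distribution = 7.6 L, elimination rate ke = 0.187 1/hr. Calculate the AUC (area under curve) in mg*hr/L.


C0 = Dose/Vd = 939/7.6 = 123.553 mg/L
AUC = C0/ke = 123.553/0.187
AUC = 660.7 mg*hr/L


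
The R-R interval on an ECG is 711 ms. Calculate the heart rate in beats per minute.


HR = 60 / RR_interval(s)
RR = 711 ms = 0.711 s
HR = 60 / 0.711 = 84.39 bpm


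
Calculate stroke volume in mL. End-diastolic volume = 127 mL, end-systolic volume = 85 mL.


SV = EDV - ESV
SV = 127 - 85
SV = 42 mL


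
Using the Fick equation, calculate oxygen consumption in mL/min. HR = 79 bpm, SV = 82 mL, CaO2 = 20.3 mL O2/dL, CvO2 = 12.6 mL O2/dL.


CO = HR*SV = 79*82/1000 = 6.478 L/min
a-v O2 diff = 20.3 - 12.6 = 7.7 mL/dL
VO2 = CO * (CaO2-CvO2) * 10 dL/L
VO2 = 6.478 * 7.7 * 10
VO2 = 498.8 mL/min


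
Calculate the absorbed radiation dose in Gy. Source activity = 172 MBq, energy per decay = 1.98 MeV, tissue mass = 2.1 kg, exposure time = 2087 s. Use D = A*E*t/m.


A = 172 MBq = 1.7200e+08 Bq
E = 1.98 MeV = 3.17196e-13 J
D = A*E*t/m = 1.7200e+08*3.17196e-13*2087/2.1
D = 0.05422 Gy


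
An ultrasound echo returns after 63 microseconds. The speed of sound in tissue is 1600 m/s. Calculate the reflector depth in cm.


depth = c * t / 2
t = 63 us = 6.3000e-05 s
depth = 1600 * 6.3000e-05 / 2
depth = 0.0504 m = 5.04 cm


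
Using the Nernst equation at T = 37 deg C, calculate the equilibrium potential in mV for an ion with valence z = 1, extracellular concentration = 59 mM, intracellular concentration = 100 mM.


E = (RT/(zF)) * ln(C_out/C_in)
T = 37 + 273.15 = 310.15 K
E = (8.314 * 310.15 / (1 * 96485)) * ln(59/100)
E = -14.1 mV


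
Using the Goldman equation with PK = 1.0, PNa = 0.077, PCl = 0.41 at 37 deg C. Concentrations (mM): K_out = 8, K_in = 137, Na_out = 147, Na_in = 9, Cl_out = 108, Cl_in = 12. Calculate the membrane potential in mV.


Vm = (RT/F)*ln((PK*Ko + PNa*Nao + PCl*Cli)/(PK*Ki + PNa*Nai + PCl*Clo))
Numer = 24.239, Denom = 181.973
Vm = -53.88 mV


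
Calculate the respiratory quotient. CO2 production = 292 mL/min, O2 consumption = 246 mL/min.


RQ = VCO2 / VO2
RQ = 292 / 246
RQ = 1.187


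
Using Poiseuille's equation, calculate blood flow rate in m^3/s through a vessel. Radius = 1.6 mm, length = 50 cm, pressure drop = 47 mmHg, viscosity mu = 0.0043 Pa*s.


Q = pi*r^4*dP / (8*mu*L)
r = 0.0016 m, L = 0.5 m
dP = 47 mmHg = 6266.134 Pa
Q = 7.5007e-06 m^3/s


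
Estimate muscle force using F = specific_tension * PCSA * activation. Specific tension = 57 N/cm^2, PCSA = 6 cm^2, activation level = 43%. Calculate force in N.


F = sigma * PCSA * activation
F = 57 * 6 * 0.43
F = 147.1 N


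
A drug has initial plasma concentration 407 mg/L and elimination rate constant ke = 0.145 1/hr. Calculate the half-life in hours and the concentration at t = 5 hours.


t_half = ln(2) / ke = 0.693147 / 0.145 = 4.78 hr
C(t) = C0 * exp(-ke*t) = 407 * exp(-0.145*5)
C(5) = 197.1 mg/L


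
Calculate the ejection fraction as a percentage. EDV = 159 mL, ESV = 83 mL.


SV = EDV - ESV = 159 - 83 = 76 mL
EF = SV/EDV * 100 = 76/159 * 100
EF = 47.8%


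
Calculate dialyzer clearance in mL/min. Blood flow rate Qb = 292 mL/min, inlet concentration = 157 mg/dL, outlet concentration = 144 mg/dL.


K = Qb * (Cb_in - Cb_out) / Cb_in
K = 292 * (157 - 144) / 157
K = 24.18 mL/min


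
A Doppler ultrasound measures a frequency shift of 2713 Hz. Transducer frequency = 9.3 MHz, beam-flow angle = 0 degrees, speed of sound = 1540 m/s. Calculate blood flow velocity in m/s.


v = fd * c / (2 * f0 * cos(theta))
v = 2713 * 1540 / (2 * 9.3000e+06 * cos(0))
v = 0.2246 m/s


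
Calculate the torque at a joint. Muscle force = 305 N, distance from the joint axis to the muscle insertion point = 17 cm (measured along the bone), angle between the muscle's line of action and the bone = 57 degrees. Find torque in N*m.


Torque = F * d * sin(theta)   (moment arm = d*sin(theta))
d = 17 cm = 0.17 m
Torque = 305 * 0.17 * sin(57)
Torque = 43.49 N*m


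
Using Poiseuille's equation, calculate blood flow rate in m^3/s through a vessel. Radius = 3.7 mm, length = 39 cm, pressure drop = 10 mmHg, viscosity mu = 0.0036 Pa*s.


Q = pi*r^4*dP / (8*mu*L)
r = 0.0037 m, L = 0.39 m
dP = 10 mmHg = 1333.22 Pa
Q = 6.9888e-05 m^3/s


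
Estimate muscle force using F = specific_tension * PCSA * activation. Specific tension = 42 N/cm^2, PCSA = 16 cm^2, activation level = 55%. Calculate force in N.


F = sigma * PCSA * activation
F = 42 * 16 * 0.55
F = 369.6 N


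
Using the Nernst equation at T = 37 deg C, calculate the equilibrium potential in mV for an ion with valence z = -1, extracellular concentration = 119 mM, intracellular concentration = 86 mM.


E = (RT/(zF)) * ln(C_out/C_in)
T = 37 + 273.15 = 310.15 K
E = (8.314 * 310.15 / (-1 * 96485)) * ln(119/86)
E = -8.68 mV


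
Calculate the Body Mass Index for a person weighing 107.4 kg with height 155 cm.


BMI = weight / height^2
height = 155 cm = 1.55 m
BMI = 107.4 / 1.55^2
BMI = 44.7 kg/m^2


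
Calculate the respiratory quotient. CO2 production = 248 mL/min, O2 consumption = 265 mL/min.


RQ = VCO2 / VO2
RQ = 248 / 265
RQ = 0.9358


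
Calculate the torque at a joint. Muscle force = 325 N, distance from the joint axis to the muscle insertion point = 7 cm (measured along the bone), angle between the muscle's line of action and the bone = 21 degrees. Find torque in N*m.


Torque = F * d * sin(theta)   (moment arm = d*sin(theta))
d = 7 cm = 0.07 m
Torque = 325 * 0.07 * sin(21)
Torque = 8.153 N*m


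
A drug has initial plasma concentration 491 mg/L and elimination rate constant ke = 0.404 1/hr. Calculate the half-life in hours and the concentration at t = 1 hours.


t_half = ln(2) / ke = 0.693147 / 0.404 = 1.716 hr
C(t) = C0 * exp(-ke*t) = 491 * exp(-0.404*1)
C(1) = 327.8 mg/L


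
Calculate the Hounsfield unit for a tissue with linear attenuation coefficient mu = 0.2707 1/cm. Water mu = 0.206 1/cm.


HU = ((mu_tissue - mu_water) / mu_water) * 1000
HU = ((0.2707 - 0.206) / 0.206) * 1000
HU = 314.1


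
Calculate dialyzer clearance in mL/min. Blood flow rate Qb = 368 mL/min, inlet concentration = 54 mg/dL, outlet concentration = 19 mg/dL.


K = Qb * (Cb_in - Cb_out) / Cb_in
K = 368 * (54 - 19) / 54
K = 238.5 mL/min


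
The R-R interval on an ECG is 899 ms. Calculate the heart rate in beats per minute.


HR = 60 / RR_interval(s)
RR = 899 ms = 0.899 s
HR = 60 / 0.899 = 66.74 bpm


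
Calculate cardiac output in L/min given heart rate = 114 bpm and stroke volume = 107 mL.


CO = HR * SV
CO = 114 * 107 / 1000
CO = 12.2 L/min


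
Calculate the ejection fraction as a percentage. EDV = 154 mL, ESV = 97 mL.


SV = EDV - ESV = 154 - 97 = 57 mL
EF = SV/EDV * 100 = 57/154 * 100
EF = 37.01%


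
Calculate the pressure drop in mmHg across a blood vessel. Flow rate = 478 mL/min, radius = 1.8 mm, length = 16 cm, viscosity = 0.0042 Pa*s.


dP = 8*mu*L*Q / (pi*r^4)
Q = 478 mL/min = 7.96667e-06 m^3/s
dP = 1298.66 Pa = 1298.66 / 133.322 mmHg = 9.741 mmHg


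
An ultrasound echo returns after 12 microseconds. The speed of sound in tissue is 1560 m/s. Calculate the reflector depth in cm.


depth = c * t / 2
t = 12 us = 1.2000e-05 s
depth = 1560 * 1.2000e-05 / 2
depth = 0.00936 m = 0.936 cm


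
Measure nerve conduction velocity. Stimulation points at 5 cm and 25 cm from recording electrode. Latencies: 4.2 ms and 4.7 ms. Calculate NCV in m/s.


Distance = (25 - 5) / 100 = 0.2 m
dt = (4.7 - 4.2) / 1000 = 5.0000e-04 s
NCV = dist / dt = 400 m/s


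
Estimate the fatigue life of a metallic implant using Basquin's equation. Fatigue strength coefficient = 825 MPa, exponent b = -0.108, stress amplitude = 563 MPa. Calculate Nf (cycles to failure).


sigma_a = sigma_f' * (2Nf)^b
2Nf = (sigma_a/sigma_f')^(1/b)
2Nf = (563/825)^(1/-0.108)
2Nf = 34.397977
Nf = 17.2


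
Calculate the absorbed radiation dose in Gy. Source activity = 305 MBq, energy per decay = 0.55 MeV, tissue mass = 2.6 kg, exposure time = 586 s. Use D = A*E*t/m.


A = 305 MBq = 3.0500e+08 Bq
E = 0.55 MeV = 8.811e-14 J
D = A*E*t/m = 3.0500e+08*8.811e-14*586/2.6
D = 0.006057 Gy


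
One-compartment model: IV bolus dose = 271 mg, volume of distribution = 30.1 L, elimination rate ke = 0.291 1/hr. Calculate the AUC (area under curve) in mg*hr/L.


C0 = Dose/Vd = 271/30.1 = 9.00332 mg/L
AUC = C0/ke = 9.00332/0.291
AUC = 30.94 mg*hr/L


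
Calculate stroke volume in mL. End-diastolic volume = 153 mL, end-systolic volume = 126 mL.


SV = EDV - ESV
SV = 153 - 126
SV = 27 mL


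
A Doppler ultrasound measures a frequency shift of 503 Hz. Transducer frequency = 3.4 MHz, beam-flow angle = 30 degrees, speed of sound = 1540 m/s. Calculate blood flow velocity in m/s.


v = fd * c / (2 * f0 * cos(theta))
v = 503 * 1540 / (2 * 3.4000e+06 * cos(30))
v = 0.1315 m/s


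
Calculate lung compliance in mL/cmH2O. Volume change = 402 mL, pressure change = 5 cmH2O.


C = dV / dP
C = 402 / 5
C = 80.4 mL/cmH2O


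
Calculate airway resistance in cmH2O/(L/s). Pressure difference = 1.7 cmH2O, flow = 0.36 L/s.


R = dP / flow
R = 1.7 / 0.36
R = 4.722 cmH2O/(L/s)


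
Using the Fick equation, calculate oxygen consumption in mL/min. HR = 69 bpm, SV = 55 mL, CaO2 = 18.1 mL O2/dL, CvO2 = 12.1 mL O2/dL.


CO = HR*SV = 69*55/1000 = 3.795 L/min
a-v O2 diff = 18.1 - 12.1 = 6 mL/dL
VO2 = CO * (CaO2-CvO2) * 10 dL/L
VO2 = 3.795 * 6 * 10
VO2 = 227.7 mL/min


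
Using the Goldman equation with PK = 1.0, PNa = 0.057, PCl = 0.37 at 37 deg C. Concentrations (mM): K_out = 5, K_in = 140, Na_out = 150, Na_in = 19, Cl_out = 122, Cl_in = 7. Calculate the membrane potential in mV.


Vm = (RT/F)*ln((PK*Ko + PNa*Nao + PCl*Cli)/(PK*Ki + PNa*Nai + PCl*Clo))
Numer = 16.14, Denom = 186.223
Vm = -65.36 mV


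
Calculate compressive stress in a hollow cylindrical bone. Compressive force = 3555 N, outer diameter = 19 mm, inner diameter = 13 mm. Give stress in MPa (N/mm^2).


A = pi*(r_o^2 - r_i^2)
r_o = 9.5 mm, r_i = 6.5 mm
A = 150.796 mm^2
sigma = F/A = 3555 / 150.796
sigma = 23.57 MPa


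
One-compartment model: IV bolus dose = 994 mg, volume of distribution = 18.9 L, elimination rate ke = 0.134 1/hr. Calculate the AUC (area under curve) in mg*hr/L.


C0 = Dose/Vd = 994/18.9 = 52.5926 mg/L
AUC = C0/ke = 52.5926/0.134
AUC = 392.5 mg*hr/L


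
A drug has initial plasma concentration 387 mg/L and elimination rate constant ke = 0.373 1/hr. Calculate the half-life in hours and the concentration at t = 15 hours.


t_half = ln(2) / ke = 0.693147 / 0.373 = 1.858 hr
C(t) = C0 * exp(-ke*t) = 387 * exp(-0.373*15)
C(15) = 1.438 mg/L


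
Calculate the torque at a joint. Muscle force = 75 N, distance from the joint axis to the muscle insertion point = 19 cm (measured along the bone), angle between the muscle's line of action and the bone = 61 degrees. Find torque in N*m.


Torque = F * d * sin(theta)   (moment arm = d*sin(theta))
d = 19 cm = 0.19 m
Torque = 75 * 0.19 * sin(61)
Torque = 12.46 N*m


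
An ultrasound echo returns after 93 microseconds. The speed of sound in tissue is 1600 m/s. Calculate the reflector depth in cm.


depth = c * t / 2
t = 93 us = 9.3000e-05 s
depth = 1600 * 9.3000e-05 / 2
depth = 0.0744 m = 7.44 cm


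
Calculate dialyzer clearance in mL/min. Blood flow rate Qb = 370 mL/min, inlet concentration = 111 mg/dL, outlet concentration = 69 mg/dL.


K = Qb * (Cb_in - Cb_out) / Cb_in
K = 370 * (111 - 69) / 111
K = 140 mL/min


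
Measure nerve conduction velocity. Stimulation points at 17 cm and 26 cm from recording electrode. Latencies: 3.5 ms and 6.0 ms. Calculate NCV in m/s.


Distance = (26 - 17) / 100 = 0.09 m
dt = (6.0 - 3.5) / 1000 = 0.0025 s
NCV = dist / dt = 36 m/s


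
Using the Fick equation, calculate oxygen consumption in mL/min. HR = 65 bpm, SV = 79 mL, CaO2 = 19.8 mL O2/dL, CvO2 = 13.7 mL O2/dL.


CO = HR*SV = 65*79/1000 = 5.135 L/min
a-v O2 diff = 19.8 - 13.7 = 6.1 mL/dL
VO2 = CO * (CaO2-CvO2) * 10 dL/L
VO2 = 5.135 * 6.1 * 10
VO2 = 313.2 mL/min


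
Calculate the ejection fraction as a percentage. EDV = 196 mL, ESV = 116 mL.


SV = EDV - ESV = 196 - 116 = 80 mL
EF = SV/EDV * 100 = 80/196 * 100
EF = 40.82%


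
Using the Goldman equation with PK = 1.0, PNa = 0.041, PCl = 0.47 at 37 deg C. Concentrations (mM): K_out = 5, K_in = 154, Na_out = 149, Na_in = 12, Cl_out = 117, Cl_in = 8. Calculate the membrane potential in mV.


Vm = (RT/F)*ln((PK*Ko + PNa*Nao + PCl*Cli)/(PK*Ki + PNa*Nai + PCl*Clo))
Numer = 14.869, Denom = 209.482
Vm = -70.7 mV


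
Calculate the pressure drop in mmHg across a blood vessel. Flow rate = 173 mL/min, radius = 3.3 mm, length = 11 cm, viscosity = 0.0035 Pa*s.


dP = 8*mu*L*Q / (pi*r^4)
Q = 173 mL/min = 2.88333e-06 m^3/s
dP = 23.8363 Pa = 23.8363 / 133.322 mmHg = 0.1788 mmHg


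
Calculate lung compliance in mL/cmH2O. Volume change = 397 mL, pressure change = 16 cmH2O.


C = dV / dP
C = 397 / 16
C = 24.81 mL/cmH2O


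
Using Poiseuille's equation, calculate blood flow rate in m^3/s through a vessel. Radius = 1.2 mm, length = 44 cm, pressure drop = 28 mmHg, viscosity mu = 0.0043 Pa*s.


Q = pi*r^4*dP / (8*mu*L)
r = 0.0012 m, L = 0.44 m
dP = 28 mmHg = 3733.016 Pa
Q = 1.6067e-06 m^3/s


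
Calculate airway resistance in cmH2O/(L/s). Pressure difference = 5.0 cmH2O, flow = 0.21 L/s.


R = dP / flow
R = 5.0 / 0.21
R = 23.81 cmH2O/(L/s)


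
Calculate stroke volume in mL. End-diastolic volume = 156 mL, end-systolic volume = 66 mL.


SV = EDV - ESV
SV = 156 - 66
SV = 90 mL


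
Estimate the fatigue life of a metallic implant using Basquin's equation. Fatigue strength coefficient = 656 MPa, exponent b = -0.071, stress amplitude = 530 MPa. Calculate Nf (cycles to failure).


sigma_a = sigma_f' * (2Nf)^b
2Nf = (sigma_a/sigma_f')^(1/b)
2Nf = (530/656)^(1/-0.071)
2Nf = 20.165978
Nf = 10.08


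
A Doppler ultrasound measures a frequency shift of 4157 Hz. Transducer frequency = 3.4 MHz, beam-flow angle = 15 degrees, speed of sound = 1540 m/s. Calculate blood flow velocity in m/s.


v = fd * c / (2 * f0 * cos(theta))
v = 4157 * 1540 / (2 * 3.4000e+06 * cos(15))
v = 0.9746 m/s


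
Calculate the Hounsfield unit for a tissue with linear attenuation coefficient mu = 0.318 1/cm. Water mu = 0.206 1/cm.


HU = ((mu_tissue - mu_water) / mu_water) * 1000
HU = ((0.318 - 0.206) / 0.206) * 1000
HU = 543.7


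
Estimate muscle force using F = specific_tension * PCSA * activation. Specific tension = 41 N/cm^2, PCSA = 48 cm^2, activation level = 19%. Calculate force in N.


F = sigma * PCSA * activation
F = 41 * 48 * 0.19
F = 373.9 N


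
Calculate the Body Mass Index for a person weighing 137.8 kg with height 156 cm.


BMI = weight / height^2
height = 156 cm = 1.56 m
BMI = 137.8 / 1.56^2
BMI = 56.62 kg/m^2


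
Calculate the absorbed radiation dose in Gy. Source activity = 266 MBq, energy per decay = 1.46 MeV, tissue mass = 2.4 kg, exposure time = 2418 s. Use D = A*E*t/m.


A = 266 MBq = 2.6600e+08 Bq
E = 1.46 MeV = 2.33892e-13 J
D = A*E*t/m = 2.6600e+08*2.33892e-13*2418/2.4
D = 0.06268 Gy


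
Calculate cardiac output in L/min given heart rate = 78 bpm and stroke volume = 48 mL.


CO = HR * SV
CO = 78 * 48 / 1000
CO = 3.744 L/min


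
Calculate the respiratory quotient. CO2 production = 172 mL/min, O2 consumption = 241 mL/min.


RQ = VCO2 / VO2
RQ = 172 / 241
RQ = 0.7137


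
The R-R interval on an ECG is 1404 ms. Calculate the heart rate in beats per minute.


HR = 60 / RR_interval(s)
RR = 1404 ms = 1.404 s
HR = 60 / 1.404 = 42.74 bpm


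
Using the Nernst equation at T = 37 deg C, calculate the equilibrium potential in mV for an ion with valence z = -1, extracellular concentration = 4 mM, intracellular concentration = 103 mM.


E = (RT/(zF)) * ln(C_out/C_in)
T = 37 + 273.15 = 310.15 K
E = (8.314 * 310.15 / (-1 * 96485)) * ln(4/103)
E = 86.82 mV


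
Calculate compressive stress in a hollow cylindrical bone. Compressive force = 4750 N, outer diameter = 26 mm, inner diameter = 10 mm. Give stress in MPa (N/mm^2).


A = pi*(r_o^2 - r_i^2)
r_o = 13 mm, r_i = 5 mm
A = 452.389 mm^2
sigma = F/A = 4750 / 452.389
sigma = 10.5 MPa


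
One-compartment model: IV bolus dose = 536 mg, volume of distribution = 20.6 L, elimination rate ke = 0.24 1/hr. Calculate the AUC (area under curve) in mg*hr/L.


C0 = Dose/Vd = 536/20.6 = 26.0194 mg/L
AUC = C0/ke = 26.0194/0.24
AUC = 108.4 mg*hr/L


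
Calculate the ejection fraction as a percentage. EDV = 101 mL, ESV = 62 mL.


SV = EDV - ESV = 101 - 62 = 39 mL
EF = SV/EDV * 100 = 39/101 * 100
EF = 38.61%


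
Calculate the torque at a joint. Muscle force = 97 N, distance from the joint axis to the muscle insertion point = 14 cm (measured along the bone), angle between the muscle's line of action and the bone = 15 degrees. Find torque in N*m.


Torque = F * d * sin(theta)   (moment arm = d*sin(theta))
d = 14 cm = 0.14 m
Torque = 97 * 0.14 * sin(15)
Torque = 3.515 N*m


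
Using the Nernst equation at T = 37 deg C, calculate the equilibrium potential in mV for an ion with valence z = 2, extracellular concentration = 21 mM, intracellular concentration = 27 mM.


E = (RT/(zF)) * ln(C_out/C_in)
T = 37 + 273.15 = 310.15 K
E = (8.314 * 310.15 / (2 * 96485)) * ln(21/27)
E = -3.358 mV


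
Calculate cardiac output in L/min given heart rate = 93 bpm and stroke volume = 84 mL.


CO = HR * SV
CO = 93 * 84 / 1000
CO = 7.812 L/min


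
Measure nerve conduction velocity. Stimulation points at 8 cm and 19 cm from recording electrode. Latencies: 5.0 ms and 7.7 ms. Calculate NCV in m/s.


Distance = (19 - 8) / 100 = 0.11 m
dt = (7.7 - 5.0) / 1000 = 0.0027 s
NCV = dist / dt = 40.74 m/s


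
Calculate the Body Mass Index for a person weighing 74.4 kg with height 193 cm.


BMI = weight / height^2
height = 193 cm = 1.93 m
BMI = 74.4 / 1.93^2
BMI = 19.97 kg/m^2


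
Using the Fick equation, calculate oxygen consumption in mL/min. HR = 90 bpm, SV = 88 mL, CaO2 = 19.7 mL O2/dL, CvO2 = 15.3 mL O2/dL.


CO = HR*SV = 90*88/1000 = 7.92 L/min
a-v O2 diff = 19.7 - 15.3 = 4.4 mL/dL
VO2 = CO * (CaO2-CvO2) * 10 dL/L
VO2 = 7.92 * 4.4 * 10
VO2 = 348.5 mL/min


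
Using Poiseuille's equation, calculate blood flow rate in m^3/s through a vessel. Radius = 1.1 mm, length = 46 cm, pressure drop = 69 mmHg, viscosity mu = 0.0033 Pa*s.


Q = pi*r^4*dP / (8*mu*L)
r = 0.0011 m, L = 0.46 m
dP = 69 mmHg = 9199.218 Pa
Q = 3.4843e-06 m^3/s


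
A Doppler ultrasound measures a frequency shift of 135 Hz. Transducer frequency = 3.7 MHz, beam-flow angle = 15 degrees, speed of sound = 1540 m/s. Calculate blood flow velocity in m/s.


v = fd * c / (2 * f0 * cos(theta))
v = 135 * 1540 / (2 * 3.7000e+06 * cos(15))
v = 0.02909 m/s


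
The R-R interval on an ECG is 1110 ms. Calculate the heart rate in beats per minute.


HR = 60 / RR_interval(s)
RR = 1110 ms = 1.11 s
HR = 60 / 1.11 = 54.05 bpm


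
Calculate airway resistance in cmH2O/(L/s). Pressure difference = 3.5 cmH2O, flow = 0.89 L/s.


R = dP / flow
R = 3.5 / 0.89
R = 3.933 cmH2O/(L/s)


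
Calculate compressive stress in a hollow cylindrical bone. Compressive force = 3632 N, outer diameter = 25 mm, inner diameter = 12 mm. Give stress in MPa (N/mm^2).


A = pi*(r_o^2 - r_i^2)
r_o = 12.5 mm, r_i = 6 mm
A = 377.777 mm^2
sigma = F/A = 3632 / 377.777
sigma = 9.614 MPa


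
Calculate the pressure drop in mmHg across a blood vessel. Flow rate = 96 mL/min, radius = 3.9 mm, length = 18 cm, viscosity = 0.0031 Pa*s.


dP = 8*mu*L*Q / (pi*r^4)
Q = 96 mL/min = 1.6e-06 m^3/s
dP = 9.82734 Pa = 9.82734 / 133.322 mmHg = 0.07371 mmHg


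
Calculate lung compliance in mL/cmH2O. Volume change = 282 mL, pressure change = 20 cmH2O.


C = dV / dP
C = 282 / 20
C = 14.1 mL/cmH2O


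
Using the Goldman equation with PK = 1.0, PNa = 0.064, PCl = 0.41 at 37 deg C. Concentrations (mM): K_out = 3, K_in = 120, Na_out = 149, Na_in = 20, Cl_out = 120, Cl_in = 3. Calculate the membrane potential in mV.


Vm = (RT/F)*ln((PK*Ko + PNa*Nao + PCl*Cli)/(PK*Ki + PNa*Nai + PCl*Clo))
Numer = 13.766, Denom = 170.48
Vm = -67.25 mV


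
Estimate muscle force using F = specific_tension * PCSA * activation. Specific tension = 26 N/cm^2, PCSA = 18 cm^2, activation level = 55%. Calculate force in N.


F = sigma * PCSA * activation
F = 26 * 18 * 0.55
F = 257.4 N


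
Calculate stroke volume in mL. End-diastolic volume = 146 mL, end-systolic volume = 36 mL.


SV = EDV - ESV
SV = 146 - 36
SV = 110 mL


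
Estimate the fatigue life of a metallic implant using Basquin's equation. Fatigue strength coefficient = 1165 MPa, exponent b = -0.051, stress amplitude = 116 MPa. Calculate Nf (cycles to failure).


sigma_a = sigma_f' * (2Nf)^b
2Nf = (sigma_a/sigma_f')^(1/b)
2Nf = (116/1165)^(1/-0.051)
2Nf = 4.4103122e+19
Nf = 2.2052e+19


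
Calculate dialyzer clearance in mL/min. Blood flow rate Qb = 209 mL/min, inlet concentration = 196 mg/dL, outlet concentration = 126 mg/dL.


K = Qb * (Cb_in - Cb_out) / Cb_in
K = 209 * (196 - 126) / 196
K = 74.64 mL/min


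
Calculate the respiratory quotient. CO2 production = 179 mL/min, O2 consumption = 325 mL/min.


RQ = VCO2 / VO2
RQ = 179 / 325
RQ = 0.5508


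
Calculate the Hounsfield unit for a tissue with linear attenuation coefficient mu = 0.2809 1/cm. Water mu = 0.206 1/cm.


HU = ((mu_tissue - mu_water) / mu_water) * 1000
HU = ((0.2809 - 0.206) / 0.206) * 1000
HU = 363.6


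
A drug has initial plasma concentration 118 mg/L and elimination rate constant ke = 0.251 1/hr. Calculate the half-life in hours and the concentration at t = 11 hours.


t_half = ln(2) / ke = 0.693147 / 0.251 = 2.762 hr
C(t) = C0 * exp(-ke*t) = 118 * exp(-0.251*11)
C(11) = 7.461 mg/L


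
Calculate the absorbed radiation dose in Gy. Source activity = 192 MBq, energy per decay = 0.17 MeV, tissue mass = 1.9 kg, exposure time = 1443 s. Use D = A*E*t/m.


A = 192 MBq = 1.9200e+08 Bq
E = 0.17 MeV = 2.7234e-14 J
D = A*E*t/m = 1.9200e+08*2.7234e-14*1443/1.9
D = 0.003971 Gy


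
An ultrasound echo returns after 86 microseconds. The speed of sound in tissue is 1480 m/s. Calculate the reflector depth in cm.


depth = c * t / 2
t = 86 us = 8.6000e-05 s
depth = 1480 * 8.6000e-05 / 2
depth = 0.06364 m = 6.364 cm


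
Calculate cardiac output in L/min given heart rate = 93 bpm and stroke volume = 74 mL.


CO = HR * SV
CO = 93 * 74 / 1000
CO = 6.882 L/min


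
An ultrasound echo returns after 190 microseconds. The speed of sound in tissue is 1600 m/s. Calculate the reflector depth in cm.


depth = c * t / 2
t = 190 us = 1.9000e-04 s
depth = 1600 * 1.9000e-04 / 2
depth = 0.152 m = 15.2 cm


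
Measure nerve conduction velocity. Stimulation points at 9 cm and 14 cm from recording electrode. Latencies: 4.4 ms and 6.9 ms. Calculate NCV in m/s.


Distance = (14 - 9) / 100 = 0.05 m
dt = (6.9 - 4.4) / 1000 = 0.0025 s
NCV = dist / dt = 20 m/s


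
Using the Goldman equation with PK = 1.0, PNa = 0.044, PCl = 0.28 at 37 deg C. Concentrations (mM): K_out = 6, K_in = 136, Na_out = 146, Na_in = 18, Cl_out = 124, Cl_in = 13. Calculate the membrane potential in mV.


Vm = (RT/F)*ln((PK*Ko + PNa*Nao + PCl*Cli)/(PK*Ki + PNa*Nai + PCl*Clo))
Numer = 16.064, Denom = 171.512
Vm = -63.29 mV


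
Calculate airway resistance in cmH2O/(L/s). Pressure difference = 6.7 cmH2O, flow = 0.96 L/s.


R = dP / flow
R = 6.7 / 0.96
R = 6.979 cmH2O/(L/s)


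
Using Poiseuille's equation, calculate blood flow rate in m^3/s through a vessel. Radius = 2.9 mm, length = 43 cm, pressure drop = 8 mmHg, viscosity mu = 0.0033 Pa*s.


Q = pi*r^4*dP / (8*mu*L)
r = 0.0029 m, L = 0.43 m
dP = 8 mmHg = 1066.576 Pa
Q = 2.0877e-05 m^3/s


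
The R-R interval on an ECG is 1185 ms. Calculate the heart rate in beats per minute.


HR = 60 / RR_interval(s)
RR = 1185 ms = 1.185 s
HR = 60 / 1.185 = 50.63 bpm


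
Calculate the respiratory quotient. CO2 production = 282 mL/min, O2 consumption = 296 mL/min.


RQ = VCO2 / VO2
RQ = 282 / 296
RQ = 0.9527


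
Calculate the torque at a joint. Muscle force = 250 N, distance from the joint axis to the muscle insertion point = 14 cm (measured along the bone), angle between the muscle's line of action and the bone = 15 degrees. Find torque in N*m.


Torque = F * d * sin(theta)   (moment arm = d*sin(theta))
d = 14 cm = 0.14 m
Torque = 250 * 0.14 * sin(15)
Torque = 9.059 N*m


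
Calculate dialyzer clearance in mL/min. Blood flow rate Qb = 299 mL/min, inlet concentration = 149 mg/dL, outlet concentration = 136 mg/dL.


K = Qb * (Cb_in - Cb_out) / Cb_in
K = 299 * (149 - 136) / 149
K = 26.09 mL/min


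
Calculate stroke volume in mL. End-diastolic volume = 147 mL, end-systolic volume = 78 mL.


SV = EDV - ESV
SV = 147 - 78
SV = 69 mL


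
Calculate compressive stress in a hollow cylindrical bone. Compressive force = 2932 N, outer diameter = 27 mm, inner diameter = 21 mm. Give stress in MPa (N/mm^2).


A = pi*(r_o^2 - r_i^2)
r_o = 13.5 mm, r_i = 10.5 mm
A = 226.195 mm^2
sigma = F/A = 2932 / 226.195
sigma = 12.96 MPa


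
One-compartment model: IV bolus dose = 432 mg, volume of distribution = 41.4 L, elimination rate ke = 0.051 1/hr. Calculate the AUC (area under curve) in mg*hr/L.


C0 = Dose/Vd = 432/41.4 = 10.4348 mg/L
AUC = C0/ke = 10.4348/0.051
AUC = 204.6 mg*hr/L


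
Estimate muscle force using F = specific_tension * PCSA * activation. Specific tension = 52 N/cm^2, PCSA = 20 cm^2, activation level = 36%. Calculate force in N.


F = sigma * PCSA * activation
F = 52 * 20 * 0.36
F = 374.4 N
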